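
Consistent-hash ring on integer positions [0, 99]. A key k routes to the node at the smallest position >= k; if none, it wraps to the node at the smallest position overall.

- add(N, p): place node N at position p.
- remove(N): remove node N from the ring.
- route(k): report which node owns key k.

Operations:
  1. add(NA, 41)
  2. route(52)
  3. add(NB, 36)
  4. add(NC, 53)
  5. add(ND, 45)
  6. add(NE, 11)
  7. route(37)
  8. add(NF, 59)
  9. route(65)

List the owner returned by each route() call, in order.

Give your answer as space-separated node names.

Op 1: add NA@41 -> ring=[41:NA]
Op 2: route key 52: none >= 52, wrap to smallest pos 41 -> NA
Op 3: add NB@36 -> ring=[36:NB,41:NA]
Op 4: add NC@53 -> ring=[36:NB,41:NA,53:NC]
Op 5: add ND@45 -> ring=[36:NB,41:NA,45:ND,53:NC]
Op 6: add NE@11 -> ring=[11:NE,36:NB,41:NA,45:ND,53:NC]
Op 7: route key 37: smallest pos >= 37 is 41 -> NA
Op 8: add NF@59 -> ring=[11:NE,36:NB,41:NA,45:ND,53:NC,59:NF]
Op 9: route key 65: none >= 65, wrap to smallest pos 11 -> NE

Answer: NA NA NE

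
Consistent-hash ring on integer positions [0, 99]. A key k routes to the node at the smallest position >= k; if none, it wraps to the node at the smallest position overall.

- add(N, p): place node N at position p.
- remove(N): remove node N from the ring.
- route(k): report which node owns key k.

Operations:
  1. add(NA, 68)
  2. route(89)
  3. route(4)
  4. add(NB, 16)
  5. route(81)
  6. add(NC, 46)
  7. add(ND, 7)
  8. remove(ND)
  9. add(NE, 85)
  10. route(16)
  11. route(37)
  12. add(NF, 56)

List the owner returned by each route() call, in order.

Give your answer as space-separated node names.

Op 1: add NA@68 -> ring=[68:NA]
Op 2: route key 89: none >= 89, wrap to smallest pos 68 -> NA
Op 3: route key 4: smallest pos >= 4 is 68 -> NA
Op 4: add NB@16 -> ring=[16:NB,68:NA]
Op 5: route key 81: none >= 81, wrap to smallest pos 16 -> NB
Op 6: add NC@46 -> ring=[16:NB,46:NC,68:NA]
Op 7: add ND@7 -> ring=[7:ND,16:NB,46:NC,68:NA]
Op 8: remove ND -> ring=[16:NB,46:NC,68:NA]
Op 9: add NE@85 -> ring=[16:NB,46:NC,68:NA,85:NE]
Op 10: route key 16: smallest pos >= 16 is 16 -> NB
Op 11: route key 37: smallest pos >= 37 is 46 -> NC
Op 12: add NF@56 -> ring=[16:NB,46:NC,56:NF,68:NA,85:NE]

Answer: NA NA NB NB NC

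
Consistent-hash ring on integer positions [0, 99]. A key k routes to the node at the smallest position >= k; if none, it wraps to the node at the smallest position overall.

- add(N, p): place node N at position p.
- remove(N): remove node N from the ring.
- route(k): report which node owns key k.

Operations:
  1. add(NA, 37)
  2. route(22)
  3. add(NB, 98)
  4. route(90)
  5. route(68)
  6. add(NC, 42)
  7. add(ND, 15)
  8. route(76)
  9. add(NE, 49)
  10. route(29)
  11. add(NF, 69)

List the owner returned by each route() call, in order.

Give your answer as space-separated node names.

Answer: NA NB NB NB NA

Derivation:
Op 1: add NA@37 -> ring=[37:NA]
Op 2: route key 22: smallest pos >= 22 is 37 -> NA
Op 3: add NB@98 -> ring=[37:NA,98:NB]
Op 4: route key 90: smallest pos >= 90 is 98 -> NB
Op 5: route key 68: smallest pos >= 68 is 98 -> NB
Op 6: add NC@42 -> ring=[37:NA,42:NC,98:NB]
Op 7: add ND@15 -> ring=[15:ND,37:NA,42:NC,98:NB]
Op 8: route key 76: smallest pos >= 76 is 98 -> NB
Op 9: add NE@49 -> ring=[15:ND,37:NA,42:NC,49:NE,98:NB]
Op 10: route key 29: smallest pos >= 29 is 37 -> NA
Op 11: add NF@69 -> ring=[15:ND,37:NA,42:NC,49:NE,69:NF,98:NB]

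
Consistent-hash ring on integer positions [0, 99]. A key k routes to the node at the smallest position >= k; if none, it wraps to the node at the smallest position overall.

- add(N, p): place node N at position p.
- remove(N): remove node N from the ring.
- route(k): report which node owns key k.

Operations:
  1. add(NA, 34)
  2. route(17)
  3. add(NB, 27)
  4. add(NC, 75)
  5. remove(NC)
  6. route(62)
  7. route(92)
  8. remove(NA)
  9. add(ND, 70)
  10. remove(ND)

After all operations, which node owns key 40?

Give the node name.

Op 1: add NA@34 -> ring=[34:NA]
Op 2: route key 17: smallest pos >= 17 is 34 -> NA
Op 3: add NB@27 -> ring=[27:NB,34:NA]
Op 4: add NC@75 -> ring=[27:NB,34:NA,75:NC]
Op 5: remove NC -> ring=[27:NB,34:NA]
Op 6: route key 62: none >= 62, wrap to smallest pos 27 -> NB
Op 7: route key 92: none >= 92, wrap to smallest pos 27 -> NB
Op 8: remove NA -> ring=[27:NB]
Op 9: add ND@70 -> ring=[27:NB,70:ND]
Op 10: remove ND -> ring=[27:NB]
Final route key 40: none >= 40, wrap to smallest pos 27 -> NB

Answer: NB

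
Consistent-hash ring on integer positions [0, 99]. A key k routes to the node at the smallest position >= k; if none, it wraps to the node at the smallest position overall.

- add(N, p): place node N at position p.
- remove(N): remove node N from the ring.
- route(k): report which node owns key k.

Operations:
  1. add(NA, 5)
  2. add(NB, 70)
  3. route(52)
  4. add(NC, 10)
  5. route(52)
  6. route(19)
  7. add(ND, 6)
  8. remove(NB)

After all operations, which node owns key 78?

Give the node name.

Op 1: add NA@5 -> ring=[5:NA]
Op 2: add NB@70 -> ring=[5:NA,70:NB]
Op 3: route key 52: smallest pos >= 52 is 70 -> NB
Op 4: add NC@10 -> ring=[5:NA,10:NC,70:NB]
Op 5: route key 52: smallest pos >= 52 is 70 -> NB
Op 6: route key 19: smallest pos >= 19 is 70 -> NB
Op 7: add ND@6 -> ring=[5:NA,6:ND,10:NC,70:NB]
Op 8: remove NB -> ring=[5:NA,6:ND,10:NC]
Final route key 78: none >= 78, wrap to smallest pos 5 -> NA

Answer: NA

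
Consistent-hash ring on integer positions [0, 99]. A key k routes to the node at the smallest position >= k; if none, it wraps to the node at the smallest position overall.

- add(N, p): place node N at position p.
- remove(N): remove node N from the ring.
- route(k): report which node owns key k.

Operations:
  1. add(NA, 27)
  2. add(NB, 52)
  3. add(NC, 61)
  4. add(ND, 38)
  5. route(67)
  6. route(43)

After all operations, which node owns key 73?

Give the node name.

Op 1: add NA@27 -> ring=[27:NA]
Op 2: add NB@52 -> ring=[27:NA,52:NB]
Op 3: add NC@61 -> ring=[27:NA,52:NB,61:NC]
Op 4: add ND@38 -> ring=[27:NA,38:ND,52:NB,61:NC]
Op 5: route key 67: none >= 67, wrap to smallest pos 27 -> NA
Op 6: route key 43: smallest pos >= 43 is 52 -> NB
Final route key 73: none >= 73, wrap to smallest pos 27 -> NA

Answer: NA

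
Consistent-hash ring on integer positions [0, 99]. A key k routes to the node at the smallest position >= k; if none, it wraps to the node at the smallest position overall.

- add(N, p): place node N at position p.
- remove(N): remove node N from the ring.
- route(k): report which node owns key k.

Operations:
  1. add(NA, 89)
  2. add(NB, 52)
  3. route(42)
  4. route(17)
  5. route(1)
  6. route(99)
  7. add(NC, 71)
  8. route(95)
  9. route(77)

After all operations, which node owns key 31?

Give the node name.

Op 1: add NA@89 -> ring=[89:NA]
Op 2: add NB@52 -> ring=[52:NB,89:NA]
Op 3: route key 42: smallest pos >= 42 is 52 -> NB
Op 4: route key 17: smallest pos >= 17 is 52 -> NB
Op 5: route key 1: smallest pos >= 1 is 52 -> NB
Op 6: route key 99: none >= 99, wrap to smallest pos 52 -> NB
Op 7: add NC@71 -> ring=[52:NB,71:NC,89:NA]
Op 8: route key 95: none >= 95, wrap to smallest pos 52 -> NB
Op 9: route key 77: smallest pos >= 77 is 89 -> NA
Final route key 31: smallest pos >= 31 is 52 -> NB

Answer: NB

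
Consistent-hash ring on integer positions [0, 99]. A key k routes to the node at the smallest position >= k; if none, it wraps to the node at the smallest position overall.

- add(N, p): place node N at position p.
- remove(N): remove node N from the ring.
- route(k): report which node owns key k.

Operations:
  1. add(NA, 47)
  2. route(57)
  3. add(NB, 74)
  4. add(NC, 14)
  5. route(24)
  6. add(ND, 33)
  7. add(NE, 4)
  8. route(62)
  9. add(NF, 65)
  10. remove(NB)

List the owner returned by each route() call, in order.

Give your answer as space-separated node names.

Answer: NA NA NB

Derivation:
Op 1: add NA@47 -> ring=[47:NA]
Op 2: route key 57: none >= 57, wrap to smallest pos 47 -> NA
Op 3: add NB@74 -> ring=[47:NA,74:NB]
Op 4: add NC@14 -> ring=[14:NC,47:NA,74:NB]
Op 5: route key 24: smallest pos >= 24 is 47 -> NA
Op 6: add ND@33 -> ring=[14:NC,33:ND,47:NA,74:NB]
Op 7: add NE@4 -> ring=[4:NE,14:NC,33:ND,47:NA,74:NB]
Op 8: route key 62: smallest pos >= 62 is 74 -> NB
Op 9: add NF@65 -> ring=[4:NE,14:NC,33:ND,47:NA,65:NF,74:NB]
Op 10: remove NB -> ring=[4:NE,14:NC,33:ND,47:NA,65:NF]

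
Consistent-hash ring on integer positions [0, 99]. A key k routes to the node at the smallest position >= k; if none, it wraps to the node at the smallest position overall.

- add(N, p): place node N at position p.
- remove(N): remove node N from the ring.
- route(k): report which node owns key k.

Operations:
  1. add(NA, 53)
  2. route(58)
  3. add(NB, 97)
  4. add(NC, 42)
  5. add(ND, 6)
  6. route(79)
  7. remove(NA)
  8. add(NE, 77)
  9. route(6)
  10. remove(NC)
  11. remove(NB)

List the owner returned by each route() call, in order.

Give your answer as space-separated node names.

Op 1: add NA@53 -> ring=[53:NA]
Op 2: route key 58: none >= 58, wrap to smallest pos 53 -> NA
Op 3: add NB@97 -> ring=[53:NA,97:NB]
Op 4: add NC@42 -> ring=[42:NC,53:NA,97:NB]
Op 5: add ND@6 -> ring=[6:ND,42:NC,53:NA,97:NB]
Op 6: route key 79: smallest pos >= 79 is 97 -> NB
Op 7: remove NA -> ring=[6:ND,42:NC,97:NB]
Op 8: add NE@77 -> ring=[6:ND,42:NC,77:NE,97:NB]
Op 9: route key 6: smallest pos >= 6 is 6 -> ND
Op 10: remove NC -> ring=[6:ND,77:NE,97:NB]
Op 11: remove NB -> ring=[6:ND,77:NE]

Answer: NA NB ND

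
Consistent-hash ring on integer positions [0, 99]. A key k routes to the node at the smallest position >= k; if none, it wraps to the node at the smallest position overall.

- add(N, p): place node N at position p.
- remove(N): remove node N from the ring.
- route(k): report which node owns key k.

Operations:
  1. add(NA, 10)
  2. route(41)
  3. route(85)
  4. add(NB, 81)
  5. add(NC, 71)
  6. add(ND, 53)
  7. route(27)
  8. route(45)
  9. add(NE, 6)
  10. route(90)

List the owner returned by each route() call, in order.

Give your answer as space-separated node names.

Op 1: add NA@10 -> ring=[10:NA]
Op 2: route key 41: none >= 41, wrap to smallest pos 10 -> NA
Op 3: route key 85: none >= 85, wrap to smallest pos 10 -> NA
Op 4: add NB@81 -> ring=[10:NA,81:NB]
Op 5: add NC@71 -> ring=[10:NA,71:NC,81:NB]
Op 6: add ND@53 -> ring=[10:NA,53:ND,71:NC,81:NB]
Op 7: route key 27: smallest pos >= 27 is 53 -> ND
Op 8: route key 45: smallest pos >= 45 is 53 -> ND
Op 9: add NE@6 -> ring=[6:NE,10:NA,53:ND,71:NC,81:NB]
Op 10: route key 90: none >= 90, wrap to smallest pos 6 -> NE

Answer: NA NA ND ND NE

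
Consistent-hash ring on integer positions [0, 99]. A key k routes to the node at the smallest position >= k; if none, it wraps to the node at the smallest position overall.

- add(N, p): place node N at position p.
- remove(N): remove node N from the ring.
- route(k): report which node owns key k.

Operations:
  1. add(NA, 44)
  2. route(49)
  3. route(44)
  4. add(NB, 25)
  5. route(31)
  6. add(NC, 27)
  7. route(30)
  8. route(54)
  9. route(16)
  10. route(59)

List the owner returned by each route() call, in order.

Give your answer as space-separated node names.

Answer: NA NA NA NA NB NB NB

Derivation:
Op 1: add NA@44 -> ring=[44:NA]
Op 2: route key 49: none >= 49, wrap to smallest pos 44 -> NA
Op 3: route key 44: smallest pos >= 44 is 44 -> NA
Op 4: add NB@25 -> ring=[25:NB,44:NA]
Op 5: route key 31: smallest pos >= 31 is 44 -> NA
Op 6: add NC@27 -> ring=[25:NB,27:NC,44:NA]
Op 7: route key 30: smallest pos >= 30 is 44 -> NA
Op 8: route key 54: none >= 54, wrap to smallest pos 25 -> NB
Op 9: route key 16: smallest pos >= 16 is 25 -> NB
Op 10: route key 59: none >= 59, wrap to smallest pos 25 -> NB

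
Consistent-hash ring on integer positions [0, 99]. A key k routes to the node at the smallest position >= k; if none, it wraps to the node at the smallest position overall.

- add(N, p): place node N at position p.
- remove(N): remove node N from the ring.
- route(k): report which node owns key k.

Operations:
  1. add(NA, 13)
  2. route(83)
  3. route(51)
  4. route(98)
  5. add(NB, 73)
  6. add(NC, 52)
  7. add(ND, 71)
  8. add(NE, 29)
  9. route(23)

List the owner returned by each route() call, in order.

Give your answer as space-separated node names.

Op 1: add NA@13 -> ring=[13:NA]
Op 2: route key 83: none >= 83, wrap to smallest pos 13 -> NA
Op 3: route key 51: none >= 51, wrap to smallest pos 13 -> NA
Op 4: route key 98: none >= 98, wrap to smallest pos 13 -> NA
Op 5: add NB@73 -> ring=[13:NA,73:NB]
Op 6: add NC@52 -> ring=[13:NA,52:NC,73:NB]
Op 7: add ND@71 -> ring=[13:NA,52:NC,71:ND,73:NB]
Op 8: add NE@29 -> ring=[13:NA,29:NE,52:NC,71:ND,73:NB]
Op 9: route key 23: smallest pos >= 23 is 29 -> NE

Answer: NA NA NA NE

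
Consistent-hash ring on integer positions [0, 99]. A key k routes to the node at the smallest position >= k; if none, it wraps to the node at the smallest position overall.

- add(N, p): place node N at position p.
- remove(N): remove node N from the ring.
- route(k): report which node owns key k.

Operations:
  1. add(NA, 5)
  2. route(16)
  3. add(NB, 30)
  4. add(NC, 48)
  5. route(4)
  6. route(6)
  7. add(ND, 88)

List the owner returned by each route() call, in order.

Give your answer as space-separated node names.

Op 1: add NA@5 -> ring=[5:NA]
Op 2: route key 16: none >= 16, wrap to smallest pos 5 -> NA
Op 3: add NB@30 -> ring=[5:NA,30:NB]
Op 4: add NC@48 -> ring=[5:NA,30:NB,48:NC]
Op 5: route key 4: smallest pos >= 4 is 5 -> NA
Op 6: route key 6: smallest pos >= 6 is 30 -> NB
Op 7: add ND@88 -> ring=[5:NA,30:NB,48:NC,88:ND]

Answer: NA NA NB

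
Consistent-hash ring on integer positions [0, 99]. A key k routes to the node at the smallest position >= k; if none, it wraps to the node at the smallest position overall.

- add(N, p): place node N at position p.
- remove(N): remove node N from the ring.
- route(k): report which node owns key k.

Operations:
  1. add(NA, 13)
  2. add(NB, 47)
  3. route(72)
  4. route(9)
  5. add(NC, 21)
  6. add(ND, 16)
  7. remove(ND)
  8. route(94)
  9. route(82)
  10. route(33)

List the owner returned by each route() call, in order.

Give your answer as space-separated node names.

Answer: NA NA NA NA NB

Derivation:
Op 1: add NA@13 -> ring=[13:NA]
Op 2: add NB@47 -> ring=[13:NA,47:NB]
Op 3: route key 72: none >= 72, wrap to smallest pos 13 -> NA
Op 4: route key 9: smallest pos >= 9 is 13 -> NA
Op 5: add NC@21 -> ring=[13:NA,21:NC,47:NB]
Op 6: add ND@16 -> ring=[13:NA,16:ND,21:NC,47:NB]
Op 7: remove ND -> ring=[13:NA,21:NC,47:NB]
Op 8: route key 94: none >= 94, wrap to smallest pos 13 -> NA
Op 9: route key 82: none >= 82, wrap to smallest pos 13 -> NA
Op 10: route key 33: smallest pos >= 33 is 47 -> NB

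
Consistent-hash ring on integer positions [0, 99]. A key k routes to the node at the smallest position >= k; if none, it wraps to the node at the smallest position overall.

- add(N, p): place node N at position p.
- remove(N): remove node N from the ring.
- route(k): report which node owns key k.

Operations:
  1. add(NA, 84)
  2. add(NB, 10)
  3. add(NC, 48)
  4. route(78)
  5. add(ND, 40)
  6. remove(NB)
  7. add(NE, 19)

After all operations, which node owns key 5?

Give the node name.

Op 1: add NA@84 -> ring=[84:NA]
Op 2: add NB@10 -> ring=[10:NB,84:NA]
Op 3: add NC@48 -> ring=[10:NB,48:NC,84:NA]
Op 4: route key 78: smallest pos >= 78 is 84 -> NA
Op 5: add ND@40 -> ring=[10:NB,40:ND,48:NC,84:NA]
Op 6: remove NB -> ring=[40:ND,48:NC,84:NA]
Op 7: add NE@19 -> ring=[19:NE,40:ND,48:NC,84:NA]
Final route key 5: smallest pos >= 5 is 19 -> NE

Answer: NE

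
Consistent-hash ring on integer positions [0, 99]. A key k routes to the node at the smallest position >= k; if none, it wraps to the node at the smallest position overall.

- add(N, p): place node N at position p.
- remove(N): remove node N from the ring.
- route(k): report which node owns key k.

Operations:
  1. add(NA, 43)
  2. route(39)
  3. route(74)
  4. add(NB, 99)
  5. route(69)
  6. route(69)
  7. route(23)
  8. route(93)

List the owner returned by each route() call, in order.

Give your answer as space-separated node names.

Answer: NA NA NB NB NA NB

Derivation:
Op 1: add NA@43 -> ring=[43:NA]
Op 2: route key 39: smallest pos >= 39 is 43 -> NA
Op 3: route key 74: none >= 74, wrap to smallest pos 43 -> NA
Op 4: add NB@99 -> ring=[43:NA,99:NB]
Op 5: route key 69: smallest pos >= 69 is 99 -> NB
Op 6: route key 69: smallest pos >= 69 is 99 -> NB
Op 7: route key 23: smallest pos >= 23 is 43 -> NA
Op 8: route key 93: smallest pos >= 93 is 99 -> NB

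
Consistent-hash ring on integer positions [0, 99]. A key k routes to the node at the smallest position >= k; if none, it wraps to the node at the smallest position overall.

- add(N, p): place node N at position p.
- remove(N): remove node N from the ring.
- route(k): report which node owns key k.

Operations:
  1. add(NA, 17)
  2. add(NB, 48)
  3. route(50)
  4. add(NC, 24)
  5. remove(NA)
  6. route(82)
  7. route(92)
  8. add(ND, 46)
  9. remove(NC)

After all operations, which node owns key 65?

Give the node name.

Answer: ND

Derivation:
Op 1: add NA@17 -> ring=[17:NA]
Op 2: add NB@48 -> ring=[17:NA,48:NB]
Op 3: route key 50: none >= 50, wrap to smallest pos 17 -> NA
Op 4: add NC@24 -> ring=[17:NA,24:NC,48:NB]
Op 5: remove NA -> ring=[24:NC,48:NB]
Op 6: route key 82: none >= 82, wrap to smallest pos 24 -> NC
Op 7: route key 92: none >= 92, wrap to smallest pos 24 -> NC
Op 8: add ND@46 -> ring=[24:NC,46:ND,48:NB]
Op 9: remove NC -> ring=[46:ND,48:NB]
Final route key 65: none >= 65, wrap to smallest pos 46 -> ND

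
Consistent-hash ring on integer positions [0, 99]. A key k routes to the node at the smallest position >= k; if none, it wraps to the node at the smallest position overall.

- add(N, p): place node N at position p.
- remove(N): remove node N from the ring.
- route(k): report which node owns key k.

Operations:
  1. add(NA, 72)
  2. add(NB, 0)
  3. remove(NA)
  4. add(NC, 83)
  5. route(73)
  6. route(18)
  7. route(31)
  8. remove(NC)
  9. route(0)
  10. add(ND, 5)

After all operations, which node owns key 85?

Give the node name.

Op 1: add NA@72 -> ring=[72:NA]
Op 2: add NB@0 -> ring=[0:NB,72:NA]
Op 3: remove NA -> ring=[0:NB]
Op 4: add NC@83 -> ring=[0:NB,83:NC]
Op 5: route key 73: smallest pos >= 73 is 83 -> NC
Op 6: route key 18: smallest pos >= 18 is 83 -> NC
Op 7: route key 31: smallest pos >= 31 is 83 -> NC
Op 8: remove NC -> ring=[0:NB]
Op 9: route key 0: smallest pos >= 0 is 0 -> NB
Op 10: add ND@5 -> ring=[0:NB,5:ND]
Final route key 85: none >= 85, wrap to smallest pos 0 -> NB

Answer: NB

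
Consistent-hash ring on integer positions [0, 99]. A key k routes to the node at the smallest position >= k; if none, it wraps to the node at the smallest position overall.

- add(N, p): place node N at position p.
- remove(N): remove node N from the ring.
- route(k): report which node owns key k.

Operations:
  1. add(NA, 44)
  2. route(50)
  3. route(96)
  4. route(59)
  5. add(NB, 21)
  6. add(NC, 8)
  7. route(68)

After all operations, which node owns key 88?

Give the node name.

Answer: NC

Derivation:
Op 1: add NA@44 -> ring=[44:NA]
Op 2: route key 50: none >= 50, wrap to smallest pos 44 -> NA
Op 3: route key 96: none >= 96, wrap to smallest pos 44 -> NA
Op 4: route key 59: none >= 59, wrap to smallest pos 44 -> NA
Op 5: add NB@21 -> ring=[21:NB,44:NA]
Op 6: add NC@8 -> ring=[8:NC,21:NB,44:NA]
Op 7: route key 68: none >= 68, wrap to smallest pos 8 -> NC
Final route key 88: none >= 88, wrap to smallest pos 8 -> NC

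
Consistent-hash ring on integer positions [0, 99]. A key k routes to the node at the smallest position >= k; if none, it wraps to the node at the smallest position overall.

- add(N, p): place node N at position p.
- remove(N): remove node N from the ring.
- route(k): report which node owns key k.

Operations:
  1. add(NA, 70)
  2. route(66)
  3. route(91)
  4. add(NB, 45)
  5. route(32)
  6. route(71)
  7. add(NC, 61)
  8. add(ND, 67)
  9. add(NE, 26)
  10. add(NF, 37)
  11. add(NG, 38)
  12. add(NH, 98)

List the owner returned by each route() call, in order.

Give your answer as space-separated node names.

Op 1: add NA@70 -> ring=[70:NA]
Op 2: route key 66: smallest pos >= 66 is 70 -> NA
Op 3: route key 91: none >= 91, wrap to smallest pos 70 -> NA
Op 4: add NB@45 -> ring=[45:NB,70:NA]
Op 5: route key 32: smallest pos >= 32 is 45 -> NB
Op 6: route key 71: none >= 71, wrap to smallest pos 45 -> NB
Op 7: add NC@61 -> ring=[45:NB,61:NC,70:NA]
Op 8: add ND@67 -> ring=[45:NB,61:NC,67:ND,70:NA]
Op 9: add NE@26 -> ring=[26:NE,45:NB,61:NC,67:ND,70:NA]
Op 10: add NF@37 -> ring=[26:NE,37:NF,45:NB,61:NC,67:ND,70:NA]
Op 11: add NG@38 -> ring=[26:NE,37:NF,38:NG,45:NB,61:NC,67:ND,70:NA]
Op 12: add NH@98 -> ring=[26:NE,37:NF,38:NG,45:NB,61:NC,67:ND,70:NA,98:NH]

Answer: NA NA NB NB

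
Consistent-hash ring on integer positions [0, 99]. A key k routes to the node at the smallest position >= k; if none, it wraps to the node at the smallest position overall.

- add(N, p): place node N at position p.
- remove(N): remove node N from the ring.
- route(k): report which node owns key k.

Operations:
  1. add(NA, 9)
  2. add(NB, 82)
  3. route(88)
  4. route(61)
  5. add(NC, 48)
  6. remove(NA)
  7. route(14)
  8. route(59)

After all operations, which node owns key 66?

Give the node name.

Answer: NB

Derivation:
Op 1: add NA@9 -> ring=[9:NA]
Op 2: add NB@82 -> ring=[9:NA,82:NB]
Op 3: route key 88: none >= 88, wrap to smallest pos 9 -> NA
Op 4: route key 61: smallest pos >= 61 is 82 -> NB
Op 5: add NC@48 -> ring=[9:NA,48:NC,82:NB]
Op 6: remove NA -> ring=[48:NC,82:NB]
Op 7: route key 14: smallest pos >= 14 is 48 -> NC
Op 8: route key 59: smallest pos >= 59 is 82 -> NB
Final route key 66: smallest pos >= 66 is 82 -> NB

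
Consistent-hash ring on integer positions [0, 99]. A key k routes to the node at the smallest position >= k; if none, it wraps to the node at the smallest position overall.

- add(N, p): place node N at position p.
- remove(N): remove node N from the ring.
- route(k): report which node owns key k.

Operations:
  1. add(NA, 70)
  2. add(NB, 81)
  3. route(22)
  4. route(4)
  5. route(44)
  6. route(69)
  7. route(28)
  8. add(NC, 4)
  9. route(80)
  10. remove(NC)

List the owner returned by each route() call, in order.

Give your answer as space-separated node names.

Answer: NA NA NA NA NA NB

Derivation:
Op 1: add NA@70 -> ring=[70:NA]
Op 2: add NB@81 -> ring=[70:NA,81:NB]
Op 3: route key 22: smallest pos >= 22 is 70 -> NA
Op 4: route key 4: smallest pos >= 4 is 70 -> NA
Op 5: route key 44: smallest pos >= 44 is 70 -> NA
Op 6: route key 69: smallest pos >= 69 is 70 -> NA
Op 7: route key 28: smallest pos >= 28 is 70 -> NA
Op 8: add NC@4 -> ring=[4:NC,70:NA,81:NB]
Op 9: route key 80: smallest pos >= 80 is 81 -> NB
Op 10: remove NC -> ring=[70:NA,81:NB]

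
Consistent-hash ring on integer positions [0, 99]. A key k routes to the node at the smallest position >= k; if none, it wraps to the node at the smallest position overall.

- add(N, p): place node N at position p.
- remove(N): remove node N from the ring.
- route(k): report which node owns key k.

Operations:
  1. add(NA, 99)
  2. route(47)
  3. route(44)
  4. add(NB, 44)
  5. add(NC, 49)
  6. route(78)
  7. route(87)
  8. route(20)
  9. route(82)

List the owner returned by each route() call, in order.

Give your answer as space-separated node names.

Op 1: add NA@99 -> ring=[99:NA]
Op 2: route key 47: smallest pos >= 47 is 99 -> NA
Op 3: route key 44: smallest pos >= 44 is 99 -> NA
Op 4: add NB@44 -> ring=[44:NB,99:NA]
Op 5: add NC@49 -> ring=[44:NB,49:NC,99:NA]
Op 6: route key 78: smallest pos >= 78 is 99 -> NA
Op 7: route key 87: smallest pos >= 87 is 99 -> NA
Op 8: route key 20: smallest pos >= 20 is 44 -> NB
Op 9: route key 82: smallest pos >= 82 is 99 -> NA

Answer: NA NA NA NA NB NA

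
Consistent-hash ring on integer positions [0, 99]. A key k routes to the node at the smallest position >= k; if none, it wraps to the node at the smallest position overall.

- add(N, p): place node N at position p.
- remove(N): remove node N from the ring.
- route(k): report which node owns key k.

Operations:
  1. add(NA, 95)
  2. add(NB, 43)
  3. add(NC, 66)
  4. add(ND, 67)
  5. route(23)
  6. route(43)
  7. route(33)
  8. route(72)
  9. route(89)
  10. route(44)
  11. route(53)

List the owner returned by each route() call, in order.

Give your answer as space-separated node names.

Op 1: add NA@95 -> ring=[95:NA]
Op 2: add NB@43 -> ring=[43:NB,95:NA]
Op 3: add NC@66 -> ring=[43:NB,66:NC,95:NA]
Op 4: add ND@67 -> ring=[43:NB,66:NC,67:ND,95:NA]
Op 5: route key 23: smallest pos >= 23 is 43 -> NB
Op 6: route key 43: smallest pos >= 43 is 43 -> NB
Op 7: route key 33: smallest pos >= 33 is 43 -> NB
Op 8: route key 72: smallest pos >= 72 is 95 -> NA
Op 9: route key 89: smallest pos >= 89 is 95 -> NA
Op 10: route key 44: smallest pos >= 44 is 66 -> NC
Op 11: route key 53: smallest pos >= 53 is 66 -> NC

Answer: NB NB NB NA NA NC NC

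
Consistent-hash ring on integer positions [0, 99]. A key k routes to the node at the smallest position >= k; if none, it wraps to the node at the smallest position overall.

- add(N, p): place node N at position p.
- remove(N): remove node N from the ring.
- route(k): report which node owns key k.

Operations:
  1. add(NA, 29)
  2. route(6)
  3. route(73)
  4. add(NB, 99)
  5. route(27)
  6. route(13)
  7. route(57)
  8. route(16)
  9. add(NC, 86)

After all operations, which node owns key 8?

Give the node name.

Answer: NA

Derivation:
Op 1: add NA@29 -> ring=[29:NA]
Op 2: route key 6: smallest pos >= 6 is 29 -> NA
Op 3: route key 73: none >= 73, wrap to smallest pos 29 -> NA
Op 4: add NB@99 -> ring=[29:NA,99:NB]
Op 5: route key 27: smallest pos >= 27 is 29 -> NA
Op 6: route key 13: smallest pos >= 13 is 29 -> NA
Op 7: route key 57: smallest pos >= 57 is 99 -> NB
Op 8: route key 16: smallest pos >= 16 is 29 -> NA
Op 9: add NC@86 -> ring=[29:NA,86:NC,99:NB]
Final route key 8: smallest pos >= 8 is 29 -> NA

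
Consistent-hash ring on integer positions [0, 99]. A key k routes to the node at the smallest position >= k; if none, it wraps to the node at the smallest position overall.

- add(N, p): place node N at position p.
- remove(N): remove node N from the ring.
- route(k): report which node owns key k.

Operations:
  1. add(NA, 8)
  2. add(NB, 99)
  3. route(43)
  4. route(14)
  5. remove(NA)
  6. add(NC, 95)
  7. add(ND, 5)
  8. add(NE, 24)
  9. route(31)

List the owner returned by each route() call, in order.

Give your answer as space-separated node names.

Answer: NB NB NC

Derivation:
Op 1: add NA@8 -> ring=[8:NA]
Op 2: add NB@99 -> ring=[8:NA,99:NB]
Op 3: route key 43: smallest pos >= 43 is 99 -> NB
Op 4: route key 14: smallest pos >= 14 is 99 -> NB
Op 5: remove NA -> ring=[99:NB]
Op 6: add NC@95 -> ring=[95:NC,99:NB]
Op 7: add ND@5 -> ring=[5:ND,95:NC,99:NB]
Op 8: add NE@24 -> ring=[5:ND,24:NE,95:NC,99:NB]
Op 9: route key 31: smallest pos >= 31 is 95 -> NC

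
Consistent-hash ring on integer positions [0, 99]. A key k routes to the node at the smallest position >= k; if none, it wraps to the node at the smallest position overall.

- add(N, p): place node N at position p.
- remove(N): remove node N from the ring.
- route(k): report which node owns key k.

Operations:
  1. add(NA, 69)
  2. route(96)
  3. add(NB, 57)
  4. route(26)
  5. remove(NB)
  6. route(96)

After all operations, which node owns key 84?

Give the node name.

Op 1: add NA@69 -> ring=[69:NA]
Op 2: route key 96: none >= 96, wrap to smallest pos 69 -> NA
Op 3: add NB@57 -> ring=[57:NB,69:NA]
Op 4: route key 26: smallest pos >= 26 is 57 -> NB
Op 5: remove NB -> ring=[69:NA]
Op 6: route key 96: none >= 96, wrap to smallest pos 69 -> NA
Final route key 84: none >= 84, wrap to smallest pos 69 -> NA

Answer: NA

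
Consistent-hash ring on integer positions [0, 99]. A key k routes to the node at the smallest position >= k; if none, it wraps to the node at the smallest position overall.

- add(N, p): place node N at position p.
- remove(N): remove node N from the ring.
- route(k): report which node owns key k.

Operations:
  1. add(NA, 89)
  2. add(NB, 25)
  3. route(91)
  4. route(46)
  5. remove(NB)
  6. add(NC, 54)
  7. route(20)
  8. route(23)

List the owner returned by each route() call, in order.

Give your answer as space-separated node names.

Op 1: add NA@89 -> ring=[89:NA]
Op 2: add NB@25 -> ring=[25:NB,89:NA]
Op 3: route key 91: none >= 91, wrap to smallest pos 25 -> NB
Op 4: route key 46: smallest pos >= 46 is 89 -> NA
Op 5: remove NB -> ring=[89:NA]
Op 6: add NC@54 -> ring=[54:NC,89:NA]
Op 7: route key 20: smallest pos >= 20 is 54 -> NC
Op 8: route key 23: smallest pos >= 23 is 54 -> NC

Answer: NB NA NC NC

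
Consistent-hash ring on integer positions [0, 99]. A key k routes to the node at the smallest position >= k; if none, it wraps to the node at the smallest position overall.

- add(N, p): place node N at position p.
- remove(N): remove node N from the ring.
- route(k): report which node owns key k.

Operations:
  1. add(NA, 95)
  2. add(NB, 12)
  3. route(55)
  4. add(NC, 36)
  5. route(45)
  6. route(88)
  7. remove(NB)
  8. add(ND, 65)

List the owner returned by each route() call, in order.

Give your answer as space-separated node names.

Op 1: add NA@95 -> ring=[95:NA]
Op 2: add NB@12 -> ring=[12:NB,95:NA]
Op 3: route key 55: smallest pos >= 55 is 95 -> NA
Op 4: add NC@36 -> ring=[12:NB,36:NC,95:NA]
Op 5: route key 45: smallest pos >= 45 is 95 -> NA
Op 6: route key 88: smallest pos >= 88 is 95 -> NA
Op 7: remove NB -> ring=[36:NC,95:NA]
Op 8: add ND@65 -> ring=[36:NC,65:ND,95:NA]

Answer: NA NA NA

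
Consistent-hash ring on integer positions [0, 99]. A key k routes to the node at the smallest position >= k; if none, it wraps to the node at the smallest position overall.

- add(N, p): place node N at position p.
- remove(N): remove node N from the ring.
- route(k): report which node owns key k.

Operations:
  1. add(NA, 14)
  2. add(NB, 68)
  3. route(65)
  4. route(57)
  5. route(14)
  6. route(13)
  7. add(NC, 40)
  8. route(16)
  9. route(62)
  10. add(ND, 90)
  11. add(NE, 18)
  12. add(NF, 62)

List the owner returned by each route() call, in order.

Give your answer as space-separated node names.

Answer: NB NB NA NA NC NB

Derivation:
Op 1: add NA@14 -> ring=[14:NA]
Op 2: add NB@68 -> ring=[14:NA,68:NB]
Op 3: route key 65: smallest pos >= 65 is 68 -> NB
Op 4: route key 57: smallest pos >= 57 is 68 -> NB
Op 5: route key 14: smallest pos >= 14 is 14 -> NA
Op 6: route key 13: smallest pos >= 13 is 14 -> NA
Op 7: add NC@40 -> ring=[14:NA,40:NC,68:NB]
Op 8: route key 16: smallest pos >= 16 is 40 -> NC
Op 9: route key 62: smallest pos >= 62 is 68 -> NB
Op 10: add ND@90 -> ring=[14:NA,40:NC,68:NB,90:ND]
Op 11: add NE@18 -> ring=[14:NA,18:NE,40:NC,68:NB,90:ND]
Op 12: add NF@62 -> ring=[14:NA,18:NE,40:NC,62:NF,68:NB,90:ND]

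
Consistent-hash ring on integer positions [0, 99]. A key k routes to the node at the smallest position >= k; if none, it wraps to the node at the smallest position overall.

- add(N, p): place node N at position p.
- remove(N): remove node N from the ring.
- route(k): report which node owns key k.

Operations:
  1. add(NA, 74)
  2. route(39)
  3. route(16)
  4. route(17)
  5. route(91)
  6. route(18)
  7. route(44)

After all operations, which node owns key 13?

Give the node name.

Op 1: add NA@74 -> ring=[74:NA]
Op 2: route key 39: smallest pos >= 39 is 74 -> NA
Op 3: route key 16: smallest pos >= 16 is 74 -> NA
Op 4: route key 17: smallest pos >= 17 is 74 -> NA
Op 5: route key 91: none >= 91, wrap to smallest pos 74 -> NA
Op 6: route key 18: smallest pos >= 18 is 74 -> NA
Op 7: route key 44: smallest pos >= 44 is 74 -> NA
Final route key 13: smallest pos >= 13 is 74 -> NA

Answer: NA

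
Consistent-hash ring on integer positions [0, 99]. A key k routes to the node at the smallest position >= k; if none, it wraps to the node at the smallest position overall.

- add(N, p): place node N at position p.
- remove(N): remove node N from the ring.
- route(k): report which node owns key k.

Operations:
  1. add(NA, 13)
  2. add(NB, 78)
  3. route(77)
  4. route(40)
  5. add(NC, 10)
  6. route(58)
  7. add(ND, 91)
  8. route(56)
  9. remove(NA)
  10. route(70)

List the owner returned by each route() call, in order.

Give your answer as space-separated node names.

Answer: NB NB NB NB NB

Derivation:
Op 1: add NA@13 -> ring=[13:NA]
Op 2: add NB@78 -> ring=[13:NA,78:NB]
Op 3: route key 77: smallest pos >= 77 is 78 -> NB
Op 4: route key 40: smallest pos >= 40 is 78 -> NB
Op 5: add NC@10 -> ring=[10:NC,13:NA,78:NB]
Op 6: route key 58: smallest pos >= 58 is 78 -> NB
Op 7: add ND@91 -> ring=[10:NC,13:NA,78:NB,91:ND]
Op 8: route key 56: smallest pos >= 56 is 78 -> NB
Op 9: remove NA -> ring=[10:NC,78:NB,91:ND]
Op 10: route key 70: smallest pos >= 70 is 78 -> NB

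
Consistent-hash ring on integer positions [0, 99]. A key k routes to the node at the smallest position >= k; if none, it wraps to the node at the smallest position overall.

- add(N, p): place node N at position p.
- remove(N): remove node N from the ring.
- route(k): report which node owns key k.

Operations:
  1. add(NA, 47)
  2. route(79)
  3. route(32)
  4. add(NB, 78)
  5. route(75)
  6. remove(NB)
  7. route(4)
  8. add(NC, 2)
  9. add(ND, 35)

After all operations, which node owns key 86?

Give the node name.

Answer: NC

Derivation:
Op 1: add NA@47 -> ring=[47:NA]
Op 2: route key 79: none >= 79, wrap to smallest pos 47 -> NA
Op 3: route key 32: smallest pos >= 32 is 47 -> NA
Op 4: add NB@78 -> ring=[47:NA,78:NB]
Op 5: route key 75: smallest pos >= 75 is 78 -> NB
Op 6: remove NB -> ring=[47:NA]
Op 7: route key 4: smallest pos >= 4 is 47 -> NA
Op 8: add NC@2 -> ring=[2:NC,47:NA]
Op 9: add ND@35 -> ring=[2:NC,35:ND,47:NA]
Final route key 86: none >= 86, wrap to smallest pos 2 -> NC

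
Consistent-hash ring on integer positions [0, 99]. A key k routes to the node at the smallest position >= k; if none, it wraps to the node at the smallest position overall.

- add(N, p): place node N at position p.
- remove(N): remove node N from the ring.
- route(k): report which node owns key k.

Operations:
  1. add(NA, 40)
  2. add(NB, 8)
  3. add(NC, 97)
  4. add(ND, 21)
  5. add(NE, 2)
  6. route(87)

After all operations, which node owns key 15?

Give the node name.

Answer: ND

Derivation:
Op 1: add NA@40 -> ring=[40:NA]
Op 2: add NB@8 -> ring=[8:NB,40:NA]
Op 3: add NC@97 -> ring=[8:NB,40:NA,97:NC]
Op 4: add ND@21 -> ring=[8:NB,21:ND,40:NA,97:NC]
Op 5: add NE@2 -> ring=[2:NE,8:NB,21:ND,40:NA,97:NC]
Op 6: route key 87: smallest pos >= 87 is 97 -> NC
Final route key 15: smallest pos >= 15 is 21 -> ND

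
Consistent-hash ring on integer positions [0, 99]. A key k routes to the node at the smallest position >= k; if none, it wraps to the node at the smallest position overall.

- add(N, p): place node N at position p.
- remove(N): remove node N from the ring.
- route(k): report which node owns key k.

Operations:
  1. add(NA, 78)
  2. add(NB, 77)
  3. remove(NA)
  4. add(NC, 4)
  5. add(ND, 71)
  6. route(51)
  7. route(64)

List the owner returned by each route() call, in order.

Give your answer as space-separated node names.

Answer: ND ND

Derivation:
Op 1: add NA@78 -> ring=[78:NA]
Op 2: add NB@77 -> ring=[77:NB,78:NA]
Op 3: remove NA -> ring=[77:NB]
Op 4: add NC@4 -> ring=[4:NC,77:NB]
Op 5: add ND@71 -> ring=[4:NC,71:ND,77:NB]
Op 6: route key 51: smallest pos >= 51 is 71 -> ND
Op 7: route key 64: smallest pos >= 64 is 71 -> ND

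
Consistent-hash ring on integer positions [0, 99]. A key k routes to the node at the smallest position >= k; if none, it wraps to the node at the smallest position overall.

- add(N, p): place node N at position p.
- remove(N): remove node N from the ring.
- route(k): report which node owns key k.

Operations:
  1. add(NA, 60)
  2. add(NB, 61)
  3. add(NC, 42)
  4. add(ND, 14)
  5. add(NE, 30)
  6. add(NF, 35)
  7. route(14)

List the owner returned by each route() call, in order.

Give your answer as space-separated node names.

Answer: ND

Derivation:
Op 1: add NA@60 -> ring=[60:NA]
Op 2: add NB@61 -> ring=[60:NA,61:NB]
Op 3: add NC@42 -> ring=[42:NC,60:NA,61:NB]
Op 4: add ND@14 -> ring=[14:ND,42:NC,60:NA,61:NB]
Op 5: add NE@30 -> ring=[14:ND,30:NE,42:NC,60:NA,61:NB]
Op 6: add NF@35 -> ring=[14:ND,30:NE,35:NF,42:NC,60:NA,61:NB]
Op 7: route key 14: smallest pos >= 14 is 14 -> ND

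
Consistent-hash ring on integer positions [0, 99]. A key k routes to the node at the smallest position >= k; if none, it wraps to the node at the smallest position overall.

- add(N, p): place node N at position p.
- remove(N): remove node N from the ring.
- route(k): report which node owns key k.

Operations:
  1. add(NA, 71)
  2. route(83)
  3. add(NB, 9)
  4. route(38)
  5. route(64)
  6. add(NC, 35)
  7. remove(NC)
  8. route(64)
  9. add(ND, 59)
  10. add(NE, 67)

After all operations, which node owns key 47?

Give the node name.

Answer: ND

Derivation:
Op 1: add NA@71 -> ring=[71:NA]
Op 2: route key 83: none >= 83, wrap to smallest pos 71 -> NA
Op 3: add NB@9 -> ring=[9:NB,71:NA]
Op 4: route key 38: smallest pos >= 38 is 71 -> NA
Op 5: route key 64: smallest pos >= 64 is 71 -> NA
Op 6: add NC@35 -> ring=[9:NB,35:NC,71:NA]
Op 7: remove NC -> ring=[9:NB,71:NA]
Op 8: route key 64: smallest pos >= 64 is 71 -> NA
Op 9: add ND@59 -> ring=[9:NB,59:ND,71:NA]
Op 10: add NE@67 -> ring=[9:NB,59:ND,67:NE,71:NA]
Final route key 47: smallest pos >= 47 is 59 -> ND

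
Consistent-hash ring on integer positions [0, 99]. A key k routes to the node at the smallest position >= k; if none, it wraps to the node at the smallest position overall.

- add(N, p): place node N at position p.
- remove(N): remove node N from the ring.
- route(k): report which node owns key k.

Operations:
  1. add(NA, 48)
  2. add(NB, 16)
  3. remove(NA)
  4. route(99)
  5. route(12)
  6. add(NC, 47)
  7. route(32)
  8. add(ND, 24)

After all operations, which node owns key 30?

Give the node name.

Op 1: add NA@48 -> ring=[48:NA]
Op 2: add NB@16 -> ring=[16:NB,48:NA]
Op 3: remove NA -> ring=[16:NB]
Op 4: route key 99: none >= 99, wrap to smallest pos 16 -> NB
Op 5: route key 12: smallest pos >= 12 is 16 -> NB
Op 6: add NC@47 -> ring=[16:NB,47:NC]
Op 7: route key 32: smallest pos >= 32 is 47 -> NC
Op 8: add ND@24 -> ring=[16:NB,24:ND,47:NC]
Final route key 30: smallest pos >= 30 is 47 -> NC

Answer: NC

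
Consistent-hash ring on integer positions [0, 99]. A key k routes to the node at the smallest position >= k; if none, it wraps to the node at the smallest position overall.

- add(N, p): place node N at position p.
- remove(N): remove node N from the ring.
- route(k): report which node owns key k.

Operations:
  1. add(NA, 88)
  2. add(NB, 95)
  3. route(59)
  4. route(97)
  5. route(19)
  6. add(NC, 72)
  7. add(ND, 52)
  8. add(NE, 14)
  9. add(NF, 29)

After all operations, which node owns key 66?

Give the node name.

Op 1: add NA@88 -> ring=[88:NA]
Op 2: add NB@95 -> ring=[88:NA,95:NB]
Op 3: route key 59: smallest pos >= 59 is 88 -> NA
Op 4: route key 97: none >= 97, wrap to smallest pos 88 -> NA
Op 5: route key 19: smallest pos >= 19 is 88 -> NA
Op 6: add NC@72 -> ring=[72:NC,88:NA,95:NB]
Op 7: add ND@52 -> ring=[52:ND,72:NC,88:NA,95:NB]
Op 8: add NE@14 -> ring=[14:NE,52:ND,72:NC,88:NA,95:NB]
Op 9: add NF@29 -> ring=[14:NE,29:NF,52:ND,72:NC,88:NA,95:NB]
Final route key 66: smallest pos >= 66 is 72 -> NC

Answer: NC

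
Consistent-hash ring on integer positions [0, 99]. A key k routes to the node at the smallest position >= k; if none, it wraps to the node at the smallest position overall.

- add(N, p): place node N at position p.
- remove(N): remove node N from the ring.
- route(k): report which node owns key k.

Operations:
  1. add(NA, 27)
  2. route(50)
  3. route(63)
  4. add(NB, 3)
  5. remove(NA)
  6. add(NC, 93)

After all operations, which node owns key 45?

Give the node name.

Answer: NC

Derivation:
Op 1: add NA@27 -> ring=[27:NA]
Op 2: route key 50: none >= 50, wrap to smallest pos 27 -> NA
Op 3: route key 63: none >= 63, wrap to smallest pos 27 -> NA
Op 4: add NB@3 -> ring=[3:NB,27:NA]
Op 5: remove NA -> ring=[3:NB]
Op 6: add NC@93 -> ring=[3:NB,93:NC]
Final route key 45: smallest pos >= 45 is 93 -> NC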